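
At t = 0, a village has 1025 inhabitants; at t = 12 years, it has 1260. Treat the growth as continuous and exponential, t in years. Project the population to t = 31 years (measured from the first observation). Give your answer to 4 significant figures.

≈ 1,747 inhabitants

r = ln(1260/1025) / 12 ≈ 0.017202 per year
P(31) = 1025 · e^(0.017202·31) = 1025 · 1.70446 ≈ 1747.07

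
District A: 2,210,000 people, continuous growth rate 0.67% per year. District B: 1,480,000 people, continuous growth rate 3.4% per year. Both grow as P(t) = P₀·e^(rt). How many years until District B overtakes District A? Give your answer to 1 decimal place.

2210000·e^(0.0067t) = 1480000·e^(0.034t)
2210000/1480000 = e^((0.034 − 0.0067)t) → ln(1.49324) = 0.0273·t
t = 0.40095 / 0.0273

t ≈ 14.7 years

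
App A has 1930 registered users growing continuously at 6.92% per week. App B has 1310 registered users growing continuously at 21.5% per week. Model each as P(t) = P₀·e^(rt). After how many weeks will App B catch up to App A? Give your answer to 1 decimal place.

t ≈ 2.7 weeks

1930·e^(0.0692t) = 1310·e^(0.215t)
1930/1310 = e^((0.215 − 0.0692)t) → ln(1.47328) = 0.1458·t
t = 0.38749 / 0.1458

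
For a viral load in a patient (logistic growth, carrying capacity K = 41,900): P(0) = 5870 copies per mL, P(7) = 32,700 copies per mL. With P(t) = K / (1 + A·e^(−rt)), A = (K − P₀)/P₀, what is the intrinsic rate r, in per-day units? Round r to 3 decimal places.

r ≈ 0.440 per day

A = (41900 − 5870)/5870 = 6.13799
32700 = 41900/(1 + 6.13799·e^(−r·7)) → e^(−7r) = (1.28135 − 1)/6.13799 = 0.045837
r = −ln(0.045837)/7 = 3.08267/7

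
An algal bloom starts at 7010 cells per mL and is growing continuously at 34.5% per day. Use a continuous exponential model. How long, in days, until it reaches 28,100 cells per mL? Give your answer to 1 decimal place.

t ≈ 4.0 days

28100 = 7010 · e^(0.345·t)
t = ln(28100/7010) / 0.345 = ln(4.00856) / 0.345 = 1.38843 / 0.345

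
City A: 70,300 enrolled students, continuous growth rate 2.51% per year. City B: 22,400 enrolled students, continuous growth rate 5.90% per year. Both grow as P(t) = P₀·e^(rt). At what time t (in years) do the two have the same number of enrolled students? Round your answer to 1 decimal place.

t ≈ 33.7 years

70300·e^(0.0251t) = 22400·e^(0.059t)
70300/22400 = e^((0.059 − 0.0251)t) → ln(3.13839) = 0.0339·t
t = 1.14371 / 0.0339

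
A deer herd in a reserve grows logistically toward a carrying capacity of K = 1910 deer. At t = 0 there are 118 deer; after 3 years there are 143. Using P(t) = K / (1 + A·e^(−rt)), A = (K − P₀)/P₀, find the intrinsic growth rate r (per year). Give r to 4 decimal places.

A = (1910 − 118)/118 = 15.18644
143 = 1910/(1 + 15.18644·e^(−r·3)) → e^(−3r) = (13.35664 − 1)/15.18644 = 0.813663
r = −ln(0.813663)/3 = 0.20621/3

r ≈ 0.0687 per year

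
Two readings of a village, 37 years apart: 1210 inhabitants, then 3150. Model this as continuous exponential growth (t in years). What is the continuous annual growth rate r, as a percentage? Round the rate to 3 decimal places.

r ≈ 2.586% per year

3150 = 1210 · e^(r·37)
e^(37r) = 3150/1210 = 2.60331
r = ln(2.60331) / 37 = 0.95678 / 37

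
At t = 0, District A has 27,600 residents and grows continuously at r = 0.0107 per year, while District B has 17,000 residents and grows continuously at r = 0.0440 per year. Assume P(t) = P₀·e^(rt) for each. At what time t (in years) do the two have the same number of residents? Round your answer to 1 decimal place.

t ≈ 14.6 years

27600·e^(0.0107t) = 17000·e^(0.044t)
27600/17000 = e^((0.044 − 0.0107)t) → ln(1.62353) = 0.0333·t
t = 0.4846 / 0.0333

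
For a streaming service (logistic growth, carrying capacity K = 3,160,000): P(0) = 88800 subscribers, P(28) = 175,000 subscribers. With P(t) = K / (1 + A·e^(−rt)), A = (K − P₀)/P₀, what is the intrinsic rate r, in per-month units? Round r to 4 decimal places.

A = (3160000 − 88800)/88800 = 34.58559
175000 = 3160000/(1 + 34.58559·e^(−r·28)) → e^(−28r) = (18.05714 − 1)/34.58559 = 0.493186
r = −ln(0.493186)/28 = 0.70687/28

r ≈ 0.0252 per month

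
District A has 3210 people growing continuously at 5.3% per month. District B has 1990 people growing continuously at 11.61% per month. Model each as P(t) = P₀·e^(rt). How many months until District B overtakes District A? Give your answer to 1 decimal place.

t ≈ 7.6 months

3210·e^(0.053t) = 1990·e^(0.1161t)
3210/1990 = e^((0.1161 − 0.053)t) → ln(1.61307) = 0.0631·t
t = 0.47814 / 0.0631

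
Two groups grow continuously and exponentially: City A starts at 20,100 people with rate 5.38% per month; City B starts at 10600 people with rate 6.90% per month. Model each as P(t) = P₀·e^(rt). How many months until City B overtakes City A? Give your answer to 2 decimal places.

20100·e^(0.0538t) = 10600·e^(0.069t)
20100/10600 = e^((0.069 − 0.0538)t) → ln(1.89623) = 0.0152·t
t = 0.63987 / 0.0152

t ≈ 42.10 months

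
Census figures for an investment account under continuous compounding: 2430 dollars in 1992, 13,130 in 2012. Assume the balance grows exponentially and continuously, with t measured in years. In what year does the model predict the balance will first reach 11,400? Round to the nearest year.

year 2010

r = ln(13130/2430) / 20 = 1.68701/20 ≈ 0.08435 per year
t = ln(11400/2430) / r = 1.54572/0.08435 ≈ 18.33 years after 1992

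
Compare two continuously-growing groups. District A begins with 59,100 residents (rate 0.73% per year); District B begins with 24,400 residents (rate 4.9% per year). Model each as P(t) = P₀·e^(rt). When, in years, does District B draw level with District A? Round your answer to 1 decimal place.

t ≈ 21.2 years

59100·e^(0.0073t) = 24400·e^(0.049t)
59100/24400 = e^((0.049 − 0.0073)t) → ln(2.42213) = 0.0417·t
t = 0.88465 / 0.0417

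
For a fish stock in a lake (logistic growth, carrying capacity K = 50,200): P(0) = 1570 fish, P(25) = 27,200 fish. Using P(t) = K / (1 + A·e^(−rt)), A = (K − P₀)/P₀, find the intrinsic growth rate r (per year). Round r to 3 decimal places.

r ≈ 0.144 per year

A = (50200 − 1570)/1570 = 30.97452
27200 = 50200/(1 + 30.97452·e^(−r·25)) → e^(−25r) = (1.84559 − 1)/30.97452 = 0.027299
r = −ln(0.027299)/25 = 3.60089/25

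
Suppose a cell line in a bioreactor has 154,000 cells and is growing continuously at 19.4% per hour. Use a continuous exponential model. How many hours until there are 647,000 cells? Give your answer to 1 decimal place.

t ≈ 7.4 hours

647000 = 154000 · e^(0.194·t)
t = ln(647000/154000) / 0.194 = ln(4.2013) / 0.194 = 1.43539 / 0.194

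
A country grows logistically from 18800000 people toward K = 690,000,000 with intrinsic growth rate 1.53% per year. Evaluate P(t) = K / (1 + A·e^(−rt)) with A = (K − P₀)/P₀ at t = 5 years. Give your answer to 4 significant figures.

≈ 20,250,000 people

A = (690000000 − 18800000)/18800000 = 35.70213
P(5) = 690000000 / (1 + 35.70213·e^(−0.0153·5)) = 690000000 / (1 + 35.70213·0.926353)
= 690000000 / 34.07277 ≈ 20250775.03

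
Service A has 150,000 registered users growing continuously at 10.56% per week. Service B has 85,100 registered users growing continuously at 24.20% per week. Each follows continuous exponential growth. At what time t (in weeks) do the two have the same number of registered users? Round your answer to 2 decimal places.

150000·e^(0.1056t) = 85100·e^(0.242t)
150000/85100 = e^((0.242 − 0.1056)t) → ln(1.76263) = 0.1364·t
t = 0.56681 / 0.1364

t ≈ 4.16 weeks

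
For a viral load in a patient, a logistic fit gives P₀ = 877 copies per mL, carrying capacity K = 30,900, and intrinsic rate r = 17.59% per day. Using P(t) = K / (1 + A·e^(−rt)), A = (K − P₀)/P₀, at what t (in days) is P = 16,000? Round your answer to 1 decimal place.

A = (30900 − 877)/877 = 34.23375
16000 = 30900/(1 + 34.23375·e^(−0.1759t)) → 1 + 34.23375·e^(−0.1759t) = 1.93125
e^(−0.1759t) = 0.027203 → t = ln(36.76108)/0.1759 = 3.60444/0.1759

t ≈ 20.5 days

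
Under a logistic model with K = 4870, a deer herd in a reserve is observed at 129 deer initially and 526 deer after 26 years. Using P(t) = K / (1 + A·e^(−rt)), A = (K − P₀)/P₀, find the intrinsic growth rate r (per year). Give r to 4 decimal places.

r ≈ 0.0574 per year

A = (4870 − 129)/129 = 36.75194
526 = 4870/(1 + 36.75194·e^(−r·26)) → e^(−26r) = (9.25856 − 1)/36.75194 = 0.224711
r = −ln(0.224711)/26 = 1.49294/26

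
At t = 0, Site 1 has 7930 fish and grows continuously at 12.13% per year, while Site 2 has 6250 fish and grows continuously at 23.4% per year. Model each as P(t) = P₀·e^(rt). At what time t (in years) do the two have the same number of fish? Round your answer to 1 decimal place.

t ≈ 2.1 years

7930·e^(0.1213t) = 6250·e^(0.234t)
7930/6250 = e^((0.234 − 0.1213)t) → ln(1.2688) = 0.1127·t
t = 0.23807 / 0.1127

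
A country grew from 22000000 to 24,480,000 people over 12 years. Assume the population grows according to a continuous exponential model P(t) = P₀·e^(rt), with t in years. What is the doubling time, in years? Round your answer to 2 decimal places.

r = ln(24480000/22000000) / 12 = ln(1.11273) / 12 ≈ 0.008901 per year
doubling time = ln 2 / |r| = 0.69315 / 0.008901

doubling time ≈ 77.87 years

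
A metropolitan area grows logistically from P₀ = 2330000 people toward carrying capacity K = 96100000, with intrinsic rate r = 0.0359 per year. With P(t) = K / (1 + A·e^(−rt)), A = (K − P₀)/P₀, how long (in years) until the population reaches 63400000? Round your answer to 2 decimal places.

t ≈ 121.37 years

A = (96100000 − 2330000)/2330000 = 40.24464
63400000 = 96100000/(1 + 40.24464·e^(−0.0359t)) → 1 + 40.24464·e^(−0.0359t) = 1.51577
e^(−0.0359t) = 0.012816 → t = ln(78.02782)/0.0359 = 4.35707/0.0359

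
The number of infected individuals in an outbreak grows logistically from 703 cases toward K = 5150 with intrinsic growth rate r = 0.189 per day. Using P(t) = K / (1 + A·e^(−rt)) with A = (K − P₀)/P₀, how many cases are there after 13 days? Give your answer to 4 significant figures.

≈ 3,340 cases

A = (5150 − 703)/703 = 6.32575
P(13) = 5150 / (1 + 6.32575·e^(−0.189·13)) = 5150 / (1 + 6.32575·0.085692)
= 5150 / 1.54206 ≈ 3339.68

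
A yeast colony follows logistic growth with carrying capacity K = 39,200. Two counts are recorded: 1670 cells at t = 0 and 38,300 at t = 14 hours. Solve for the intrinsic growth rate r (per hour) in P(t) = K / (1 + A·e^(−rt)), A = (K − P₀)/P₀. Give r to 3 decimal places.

r ≈ 0.490 per hour

A = (39200 − 1670)/1670 = 22.47305
38300 = 39200/(1 + 22.47305·e^(−r·14)) → e^(−14r) = (1.0235 − 1)/22.47305 = 0.001046
r = −ln(0.001046)/14 = 6.86313/14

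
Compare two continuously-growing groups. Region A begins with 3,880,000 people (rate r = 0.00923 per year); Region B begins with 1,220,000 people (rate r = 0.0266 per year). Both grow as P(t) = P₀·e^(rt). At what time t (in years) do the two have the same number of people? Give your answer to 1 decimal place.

3880000·e^(0.00923t) = 1220000·e^(0.0266t)
3880000/1220000 = e^((0.0266 − 0.00923)t) → ln(3.18033) = 0.01737·t
t = 1.15698 / 0.01737

t ≈ 66.6 years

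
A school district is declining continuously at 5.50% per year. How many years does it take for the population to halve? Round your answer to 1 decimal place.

half-life = ln(2) / |r| = 0.69315 / 0.055

half-life ≈ 12.6 years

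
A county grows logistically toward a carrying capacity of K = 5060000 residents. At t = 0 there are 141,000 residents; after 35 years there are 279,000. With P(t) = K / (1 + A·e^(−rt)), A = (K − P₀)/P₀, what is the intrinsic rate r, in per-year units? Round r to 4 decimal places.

A = (5060000 − 141000)/141000 = 34.88652
279000 = 5060000/(1 + 34.88652·e^(−r·35)) → e^(−35r) = (18.1362 − 1)/34.88652 = 0.491198
r = −ln(0.491198)/35 = 0.71091/35

r ≈ 0.0203 per year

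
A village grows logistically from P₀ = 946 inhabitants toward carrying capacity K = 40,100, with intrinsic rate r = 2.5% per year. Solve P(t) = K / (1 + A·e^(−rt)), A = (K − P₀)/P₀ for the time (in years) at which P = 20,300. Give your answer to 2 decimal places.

A = (40100 − 946)/946 = 41.38901
20300 = 40100/(1 + 41.38901·e^(−0.025t)) → 1 + 41.38901·e^(−0.025t) = 1.97537
e^(−0.025t) = 0.023566 → t = ln(42.43418)/0.025 = 3.74795/0.025

t ≈ 149.92 years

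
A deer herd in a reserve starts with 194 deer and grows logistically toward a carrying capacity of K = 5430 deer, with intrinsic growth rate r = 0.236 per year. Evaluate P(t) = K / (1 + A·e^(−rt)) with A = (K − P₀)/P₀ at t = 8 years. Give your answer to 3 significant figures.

≈ 1,070 deer

A = (5430 − 194)/194 = 26.98969
P(8) = 5430 / (1 + 26.98969·e^(−0.236·8)) = 5430 / (1 + 26.98969·0.151374)
= 5430 / 5.08554 ≈ 1067.73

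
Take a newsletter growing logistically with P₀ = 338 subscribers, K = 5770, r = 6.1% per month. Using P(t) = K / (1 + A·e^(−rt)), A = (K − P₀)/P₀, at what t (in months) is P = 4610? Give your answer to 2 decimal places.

A = (5770 − 338)/338 = 16.07101
4610 = 5770/(1 + 16.07101·e^(−0.061t)) → 1 + 16.07101·e^(−0.061t) = 1.25163
e^(−0.061t) = 0.015657 → t = ln(63.86839)/0.061 = 4.15682/0.061

t ≈ 68.14 months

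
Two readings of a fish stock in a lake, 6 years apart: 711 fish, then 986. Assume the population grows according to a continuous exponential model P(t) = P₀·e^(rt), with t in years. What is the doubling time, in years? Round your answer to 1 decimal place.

r = ln(986/711) / 6 = ln(1.38678) / 6 ≈ 0.054497 per year
doubling time = ln 2 / |r| = 0.69315 / 0.054497

doubling time ≈ 12.7 years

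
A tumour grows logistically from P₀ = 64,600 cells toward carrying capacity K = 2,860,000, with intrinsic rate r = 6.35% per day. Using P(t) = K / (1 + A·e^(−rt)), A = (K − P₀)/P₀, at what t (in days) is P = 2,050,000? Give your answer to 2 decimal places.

t ≈ 73.95 days

A = (2860000 − 64600)/64600 = 43.27245
2050000 = 2860000/(1 + 43.27245·e^(−0.0635t)) → 1 + 43.27245·e^(−0.0635t) = 1.39512
e^(−0.0635t) = 0.009131 → t = ln(109.51668)/0.0635 = 4.69608/0.0635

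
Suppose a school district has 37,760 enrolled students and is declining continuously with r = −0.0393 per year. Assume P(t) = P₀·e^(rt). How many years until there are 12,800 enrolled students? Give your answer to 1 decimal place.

12800 = 37760 · e^(-0.0393·t)
t = ln(12800/37760) / -0.0393 = ln(0.33898) / -0.0393 = -1.08181 / -0.0393

t ≈ 27.5 years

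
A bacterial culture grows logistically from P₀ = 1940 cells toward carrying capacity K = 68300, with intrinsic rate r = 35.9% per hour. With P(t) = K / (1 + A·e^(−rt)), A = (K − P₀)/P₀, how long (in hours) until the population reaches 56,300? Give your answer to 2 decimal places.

t ≈ 14.15 hours

A = (68300 − 1940)/1940 = 34.20619
56300 = 68300/(1 + 34.20619·e^(−0.359t)) → 1 + 34.20619·e^(−0.359t) = 1.21314
e^(−0.359t) = 0.006231 → t = ln(160.48402)/0.359 = 5.07819/0.359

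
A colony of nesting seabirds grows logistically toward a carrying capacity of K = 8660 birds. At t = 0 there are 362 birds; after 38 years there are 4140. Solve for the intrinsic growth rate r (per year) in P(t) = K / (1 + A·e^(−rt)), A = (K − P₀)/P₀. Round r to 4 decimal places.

r ≈ 0.0801 per year

A = (8660 − 362)/362 = 22.92265
4140 = 8660/(1 + 22.92265·e^(−r·38)) → e^(−38r) = (2.09179 − 1)/22.92265 = 0.047629
r = −ln(0.047629)/38 = 3.04431/38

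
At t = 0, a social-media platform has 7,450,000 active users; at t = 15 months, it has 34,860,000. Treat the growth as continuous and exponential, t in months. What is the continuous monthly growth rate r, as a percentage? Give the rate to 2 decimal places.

r ≈ 10.29% per month

34860000 = 7450000 · e^(r·15)
e^(15r) = 34860000/7450000 = 4.67919
r = ln(4.67919) / 15 = 1.54313 / 15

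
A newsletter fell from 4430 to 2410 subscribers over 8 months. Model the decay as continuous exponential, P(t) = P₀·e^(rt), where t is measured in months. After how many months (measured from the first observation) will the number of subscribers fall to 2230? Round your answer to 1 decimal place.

r = ln(2410/4430) / 8 ≈ -0.076097 per month
t = ln(2230/4430) / r = -0.6864 / -0.076097 ≈ 9.02

t ≈ 9.0 months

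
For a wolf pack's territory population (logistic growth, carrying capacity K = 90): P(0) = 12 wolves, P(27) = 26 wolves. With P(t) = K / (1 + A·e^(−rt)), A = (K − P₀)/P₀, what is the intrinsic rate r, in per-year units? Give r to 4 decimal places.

A = (90 − 12)/12 = 6.5
26 = 90/(1 + 6.5·e^(−r·27)) → e^(−27r) = (3.46154 − 1)/6.5 = 0.378698
r = −ln(0.378698)/27 = 0.97102/27

r ≈ 0.0360 per year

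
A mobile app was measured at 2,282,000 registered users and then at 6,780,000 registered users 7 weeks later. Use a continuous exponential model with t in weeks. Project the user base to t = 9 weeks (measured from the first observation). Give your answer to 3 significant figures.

≈ 9,250,000 registered users

r = ln(6780000/2282000) / 7 ≈ 0.155561 per week
P(9) = 2282000 · e^(0.155561·9) = 2282000 · 4.05539 ≈ 9254394.2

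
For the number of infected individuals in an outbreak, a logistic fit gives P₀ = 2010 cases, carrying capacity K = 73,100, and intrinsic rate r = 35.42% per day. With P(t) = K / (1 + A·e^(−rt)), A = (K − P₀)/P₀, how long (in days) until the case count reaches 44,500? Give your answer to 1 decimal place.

t ≈ 11.3 days

A = (73100 − 2010)/2010 = 35.36816
44500 = 73100/(1 + 35.36816·e^(−0.3542t)) → 1 + 35.36816·e^(−0.3542t) = 1.6427
e^(−0.3542t) = 0.018172 → t = ln(55.03088)/0.3542 = 4.00789/0.3542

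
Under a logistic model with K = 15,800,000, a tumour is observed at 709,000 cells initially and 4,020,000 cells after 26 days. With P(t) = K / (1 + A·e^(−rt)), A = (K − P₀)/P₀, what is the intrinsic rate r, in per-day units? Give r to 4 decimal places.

A = (15800000 − 709000)/709000 = 21.28491
4020000 = 15800000/(1 + 21.28491·e^(−r·26)) → e^(−26r) = (3.93035 − 1)/21.28491 = 0.137673
r = −ln(0.137673)/26 = 1.98288/26

r ≈ 0.0763 per day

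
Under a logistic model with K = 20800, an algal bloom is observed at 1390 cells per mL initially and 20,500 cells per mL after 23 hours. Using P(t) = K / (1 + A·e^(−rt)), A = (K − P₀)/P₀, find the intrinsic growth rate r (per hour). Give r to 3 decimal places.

A = (20800 − 1390)/1390 = 13.96403
20500 = 20800/(1 + 13.96403·e^(−r·23)) → e^(−23r) = (1.01463 − 1)/13.96403 = 0.001048
r = −ln(0.001048)/23 = 6.86088/23

r ≈ 0.298 per hour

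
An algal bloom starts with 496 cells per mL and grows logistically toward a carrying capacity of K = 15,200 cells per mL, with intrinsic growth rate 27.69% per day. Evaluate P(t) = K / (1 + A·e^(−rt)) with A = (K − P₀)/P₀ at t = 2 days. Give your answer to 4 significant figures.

≈ 842.6 cells per mL

A = (15200 − 496)/496 = 29.64516
P(2) = 15200 / (1 + 29.64516·e^(−0.2769·2)) = 15200 / (1 + 29.64516·0.574762)
= 15200 / 18.0389 ≈ 842.62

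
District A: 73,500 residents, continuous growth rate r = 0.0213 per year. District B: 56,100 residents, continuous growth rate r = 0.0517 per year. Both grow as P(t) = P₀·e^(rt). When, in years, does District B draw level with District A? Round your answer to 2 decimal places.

t ≈ 8.89 years

73500·e^(0.0213t) = 56100·e^(0.0517t)
73500/56100 = e^((0.0517 − 0.0213)t) → ln(1.31016) = 0.0304·t
t = 0.27015 / 0.0304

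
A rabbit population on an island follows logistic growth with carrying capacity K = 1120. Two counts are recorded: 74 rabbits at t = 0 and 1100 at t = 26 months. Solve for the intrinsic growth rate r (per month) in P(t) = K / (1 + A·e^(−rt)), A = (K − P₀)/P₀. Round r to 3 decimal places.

A = (1120 − 74)/74 = 14.13514
1100 = 1120/(1 + 14.13514·e^(−r·26)) → e^(−26r) = (1.01818 − 1)/14.13514 = 0.001286
r = −ln(0.001286)/26 = 6.656/26

r ≈ 0.256 per month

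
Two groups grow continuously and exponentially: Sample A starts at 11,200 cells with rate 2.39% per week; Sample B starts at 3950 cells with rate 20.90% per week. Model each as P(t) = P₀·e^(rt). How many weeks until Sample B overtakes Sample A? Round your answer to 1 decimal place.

t ≈ 5.6 weeks

11200·e^(0.0239t) = 3950·e^(0.209t)
11200/3950 = e^((0.209 − 0.0239)t) → ln(2.83544) = 0.1851·t
t = 1.0422 / 0.1851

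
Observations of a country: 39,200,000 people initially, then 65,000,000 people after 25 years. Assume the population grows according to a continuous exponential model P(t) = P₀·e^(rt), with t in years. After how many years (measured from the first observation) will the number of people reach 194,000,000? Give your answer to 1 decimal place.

t ≈ 79.1 years

r = ln(65000000/39200000) / 25 ≈ 0.020228 per year
t = ln(194000000/39200000) / r = 1.59918 / 0.020228 ≈ 79.056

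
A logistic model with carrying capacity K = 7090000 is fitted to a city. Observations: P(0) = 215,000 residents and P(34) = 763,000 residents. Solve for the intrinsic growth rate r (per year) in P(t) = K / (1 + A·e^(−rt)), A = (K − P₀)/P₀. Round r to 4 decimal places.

r ≈ 0.0397 per year

A = (7090000 − 215000)/215000 = 31.97674
763000 = 7090000/(1 + 31.97674·e^(−r·34)) → e^(−34r) = (9.29227 − 1)/31.97674 = 0.259322
r = −ln(0.259322)/34 = 1.34969/34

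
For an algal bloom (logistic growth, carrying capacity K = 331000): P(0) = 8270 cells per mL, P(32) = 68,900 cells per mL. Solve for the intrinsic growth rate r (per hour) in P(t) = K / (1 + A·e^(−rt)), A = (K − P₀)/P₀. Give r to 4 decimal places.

r ≈ 0.0728 per hour

A = (331000 − 8270)/8270 = 39.02418
68900 = 331000/(1 + 39.02418·e^(−r·32)) → e^(−32r) = (4.80406 − 1)/39.02418 = 0.09748
r = −ln(0.09748)/32 = 2.32811/32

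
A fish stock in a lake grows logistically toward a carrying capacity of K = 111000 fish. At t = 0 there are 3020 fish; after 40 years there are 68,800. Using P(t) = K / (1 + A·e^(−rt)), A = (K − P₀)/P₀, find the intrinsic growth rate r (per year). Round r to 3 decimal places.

A = (111000 − 3020)/3020 = 35.75497
68800 = 111000/(1 + 35.75497·e^(−r·40)) → e^(−40r) = (1.61337 − 1)/35.75497 = 0.017155
r = −ln(0.017155)/40 = 4.06547/40

r ≈ 0.102 per year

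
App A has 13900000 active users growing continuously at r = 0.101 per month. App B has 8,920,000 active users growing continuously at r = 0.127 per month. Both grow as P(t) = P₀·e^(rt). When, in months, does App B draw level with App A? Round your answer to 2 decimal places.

t ≈ 17.06 months

13900000·e^(0.101t) = 8920000·e^(0.127t)
13900000/8920000 = e^((0.127 − 0.101)t) → ln(1.5583) = 0.026·t
t = 0.44359 / 0.026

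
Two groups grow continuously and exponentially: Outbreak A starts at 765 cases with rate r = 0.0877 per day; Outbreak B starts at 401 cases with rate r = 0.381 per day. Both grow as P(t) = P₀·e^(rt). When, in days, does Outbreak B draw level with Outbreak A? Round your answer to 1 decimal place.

t ≈ 2.2 days

765·e^(0.0877t) = 401·e^(0.381t)
765/401 = e^((0.381 − 0.0877)t) → ln(1.90773) = 0.2933·t
t = 0.64591 / 0.2933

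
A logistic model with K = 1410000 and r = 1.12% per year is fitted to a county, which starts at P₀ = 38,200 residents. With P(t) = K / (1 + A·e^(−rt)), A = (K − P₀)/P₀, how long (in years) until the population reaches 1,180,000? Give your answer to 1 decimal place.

t ≈ 465.7 years

A = (1410000 − 38200)/38200 = 35.91099
1180000 = 1410000/(1 + 35.91099·e^(−0.0112t)) → 1 + 35.91099·e^(−0.0112t) = 1.19492
e^(−0.0112t) = 0.005428 → t = ln(184.23902)/0.0112 = 5.21623/0.0112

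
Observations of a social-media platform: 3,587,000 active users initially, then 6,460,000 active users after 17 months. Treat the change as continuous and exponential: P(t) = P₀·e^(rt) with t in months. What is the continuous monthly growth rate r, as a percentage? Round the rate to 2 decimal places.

6460000 = 3587000 · e^(r·17)
e^(17r) = 6460000/3587000 = 1.80095
r = ln(1.80095) / 17 = 0.58831 / 17

r ≈ 3.46% per month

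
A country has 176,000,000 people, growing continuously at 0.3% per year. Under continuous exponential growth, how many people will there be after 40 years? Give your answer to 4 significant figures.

≈ 198,400,000 people

P(40) = 176000000 · e^(0.003·40) = 176000000 · e^(0.12)
= 176000000 · 1.1275 ≈ 198439445.88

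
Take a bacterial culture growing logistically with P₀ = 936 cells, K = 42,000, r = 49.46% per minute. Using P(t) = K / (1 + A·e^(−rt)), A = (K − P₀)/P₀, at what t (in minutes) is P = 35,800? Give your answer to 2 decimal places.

t ≈ 11.19 minutes

A = (42000 − 936)/936 = 43.87179
35800 = 42000/(1 + 43.87179·e^(−0.4946t)) → 1 + 43.87179·e^(−0.4946t) = 1.17318
e^(−0.4946t) = 0.003948 → t = ln(253.32423)/0.4946 = 5.53467/0.4946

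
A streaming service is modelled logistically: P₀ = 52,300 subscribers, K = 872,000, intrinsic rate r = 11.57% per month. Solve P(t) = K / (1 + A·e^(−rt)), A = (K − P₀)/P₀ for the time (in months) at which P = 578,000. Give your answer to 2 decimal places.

t ≈ 29.63 months

A = (872000 − 52300)/52300 = 15.67304
578000 = 872000/(1 + 15.67304·e^(−0.1157t)) → 1 + 15.67304·e^(−0.1157t) = 1.50865
e^(−0.1157t) = 0.032454 → t = ln(30.81298)/0.1157 = 3.42794/0.1157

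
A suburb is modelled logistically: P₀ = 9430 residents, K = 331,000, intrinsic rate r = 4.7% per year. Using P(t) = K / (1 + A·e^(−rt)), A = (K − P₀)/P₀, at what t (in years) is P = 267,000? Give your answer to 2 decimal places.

t ≈ 105.48 years

A = (331000 − 9430)/9430 = 34.10074
267000 = 331000/(1 + 34.10074·e^(−0.047t)) → 1 + 34.10074·e^(−0.047t) = 1.2397
e^(−0.047t) = 0.007029 → t = ln(142.26403)/0.047 = 4.95768/0.047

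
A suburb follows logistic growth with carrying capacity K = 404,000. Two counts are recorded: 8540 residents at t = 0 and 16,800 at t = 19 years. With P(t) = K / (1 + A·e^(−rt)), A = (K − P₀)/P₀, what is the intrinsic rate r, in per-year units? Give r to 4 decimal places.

A = (404000 − 8540)/8540 = 46.30679
16800 = 404000/(1 + 46.30679·e^(−r·19)) → e^(−19r) = (24.04762 − 1)/46.30679 = 0.497716
r = −ln(0.497716)/19 = 0.69773/19

r ≈ 0.0367 per year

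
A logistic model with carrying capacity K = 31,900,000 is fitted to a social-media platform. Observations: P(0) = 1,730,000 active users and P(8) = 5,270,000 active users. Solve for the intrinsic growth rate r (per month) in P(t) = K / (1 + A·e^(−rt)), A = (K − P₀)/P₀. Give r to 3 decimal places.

A = (31900000 − 1730000)/1730000 = 17.43931
5270000 = 31900000/(1 + 17.43931·e^(−r·8)) → e^(−8r) = (6.05313 − 1)/17.43931 = 0.289755
r = −ln(0.289755)/8 = 1.23872/8

r ≈ 0.155 per month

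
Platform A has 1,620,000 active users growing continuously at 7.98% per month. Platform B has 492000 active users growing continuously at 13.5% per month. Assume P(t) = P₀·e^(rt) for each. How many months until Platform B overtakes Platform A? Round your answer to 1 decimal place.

1620000·e^(0.0798t) = 492000·e^(0.135t)
1620000/492000 = e^((0.135 − 0.0798)t) → ln(3.29268) = 0.0552·t
t = 1.1917 / 0.0552

t ≈ 21.6 months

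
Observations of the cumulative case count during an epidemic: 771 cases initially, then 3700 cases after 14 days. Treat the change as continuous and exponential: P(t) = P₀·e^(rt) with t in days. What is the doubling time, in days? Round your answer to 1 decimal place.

r = ln(3700/771) / 14 = ln(4.79896) / 14 ≈ 0.112029 per day
doubling time = ln 2 / |r| = 0.69315 / 0.112029

doubling time ≈ 6.2 days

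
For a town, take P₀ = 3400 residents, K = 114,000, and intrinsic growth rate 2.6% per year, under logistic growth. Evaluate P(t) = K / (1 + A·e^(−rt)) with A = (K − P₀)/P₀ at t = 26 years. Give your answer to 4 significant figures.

≈ 6,497 residents

A = (114000 − 3400)/3400 = 32.52941
P(26) = 114000 / (1 + 32.52941·e^(−0.026·26)) = 114000 / (1 + 32.52941·0.508648)
= 114000 / 17.546 ≈ 6497.21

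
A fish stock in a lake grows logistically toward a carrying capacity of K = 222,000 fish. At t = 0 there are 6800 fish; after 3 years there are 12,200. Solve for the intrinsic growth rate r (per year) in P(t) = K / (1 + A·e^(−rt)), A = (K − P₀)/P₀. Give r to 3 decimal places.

A = (222000 − 6800)/6800 = 31.64706
12200 = 222000/(1 + 31.64706·e^(−r·3)) → e^(−3r) = (18.19672 − 1)/31.64706 = 0.543391
r = −ln(0.543391)/3 = 0.60993/3

r ≈ 0.203 per year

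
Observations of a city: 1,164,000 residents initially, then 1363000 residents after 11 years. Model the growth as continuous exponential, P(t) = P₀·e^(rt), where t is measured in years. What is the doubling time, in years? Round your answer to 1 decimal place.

r = ln(1363000/1164000) / 11 = ln(1.17096) / 11 ≈ 0.014348 per year
doubling time = ln 2 / |r| = 0.69315 / 0.014348

doubling time ≈ 48.3 years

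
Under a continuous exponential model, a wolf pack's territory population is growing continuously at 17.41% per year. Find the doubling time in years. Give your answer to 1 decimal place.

doubling time ≈ 4.0 years

doubling time = ln(2) / |r| = 0.69315 / 0.1741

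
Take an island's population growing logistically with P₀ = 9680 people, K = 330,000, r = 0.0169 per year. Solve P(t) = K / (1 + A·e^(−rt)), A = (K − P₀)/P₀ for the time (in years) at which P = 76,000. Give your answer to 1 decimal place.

t ≈ 135.7 years

A = (330000 − 9680)/9680 = 33.09091
76000 = 330000/(1 + 33.09091·e^(−0.0169t)) → 1 + 33.09091·e^(−0.0169t) = 4.34211
e^(−0.0169t) = 0.100998 → t = ln(9.90122)/0.0169 = 2.29266/0.0169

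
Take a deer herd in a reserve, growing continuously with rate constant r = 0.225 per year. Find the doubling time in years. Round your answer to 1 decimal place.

doubling time ≈ 3.1 years

doubling time = ln(2) / |r| = 0.69315 / 0.225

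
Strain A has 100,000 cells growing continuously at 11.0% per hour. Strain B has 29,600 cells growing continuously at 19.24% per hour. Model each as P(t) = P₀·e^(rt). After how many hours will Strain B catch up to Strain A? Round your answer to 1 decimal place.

100000·e^(0.11t) = 29600·e^(0.1924t)
100000/29600 = e^((0.1924 − 0.11)t) → ln(3.37838) = 0.0824·t
t = 1.2174 / 0.0824

t ≈ 14.8 hours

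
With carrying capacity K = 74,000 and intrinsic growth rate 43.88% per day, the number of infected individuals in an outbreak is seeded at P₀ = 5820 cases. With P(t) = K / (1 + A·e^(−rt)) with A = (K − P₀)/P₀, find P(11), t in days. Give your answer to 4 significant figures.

≈ 67,650 cases

A = (74000 − 5820)/5820 = 11.71478
P(11) = 74000 / (1 + 11.71478·e^(−0.4388·11)) = 74000 / (1 + 11.71478·0.008012)
= 74000 / 1.09386 ≈ 67650.33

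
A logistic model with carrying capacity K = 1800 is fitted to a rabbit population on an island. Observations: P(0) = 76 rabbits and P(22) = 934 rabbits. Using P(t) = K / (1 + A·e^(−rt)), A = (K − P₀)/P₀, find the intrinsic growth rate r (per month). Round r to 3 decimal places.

r ≈ 0.145 per month

A = (1800 − 76)/76 = 22.68421
934 = 1800/(1 + 22.68421·e^(−r·22)) → e^(−22r) = (1.92719 − 1)/22.68421 = 0.040874
r = −ln(0.040874)/22 = 3.19726/22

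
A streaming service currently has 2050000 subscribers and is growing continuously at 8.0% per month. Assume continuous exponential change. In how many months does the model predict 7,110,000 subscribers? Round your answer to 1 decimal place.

7110000 = 2050000 · e^(0.08·t)
t = ln(7110000/2050000) / 0.08 = ln(3.46829) / 0.08 = 1.24366 / 0.08

t ≈ 15.5 months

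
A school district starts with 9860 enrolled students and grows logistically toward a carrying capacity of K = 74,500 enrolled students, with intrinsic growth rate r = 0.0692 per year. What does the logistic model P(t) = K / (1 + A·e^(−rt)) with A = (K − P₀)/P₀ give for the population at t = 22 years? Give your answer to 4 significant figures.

A = (74500 − 9860)/9860 = 6.55578
P(22) = 74500 / (1 + 6.55578·e^(−0.0692·22)) = 74500 / (1 + 6.55578·0.218188)
= 74500 / 2.43039 ≈ 30653.51

≈ 30,650 enrolled students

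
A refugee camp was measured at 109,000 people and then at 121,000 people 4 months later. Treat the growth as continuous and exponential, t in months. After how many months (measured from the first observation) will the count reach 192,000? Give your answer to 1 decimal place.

t ≈ 21.7 months

r = ln(121000/109000) / 4 ≈ 0.026111 per month
t = ln(192000/109000) / r = 0.56615 / 0.026111 ≈ 21.683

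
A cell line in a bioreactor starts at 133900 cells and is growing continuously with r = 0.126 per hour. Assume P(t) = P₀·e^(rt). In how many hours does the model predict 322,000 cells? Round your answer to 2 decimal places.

t ≈ 6.96 hours

322000 = 133900 · e^(0.126·t)
t = ln(322000/133900) / 0.126 = ln(2.40478) / 0.126 = 0.87746 / 0.126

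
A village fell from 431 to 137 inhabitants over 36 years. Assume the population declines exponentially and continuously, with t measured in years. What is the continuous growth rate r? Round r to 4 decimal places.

137 = 431 · e^(r·36)
e^(36r) = 137/431 = 0.31787
r = ln(0.31787) / 36 = -1.14613 / 36

r ≈ -0.0318 per year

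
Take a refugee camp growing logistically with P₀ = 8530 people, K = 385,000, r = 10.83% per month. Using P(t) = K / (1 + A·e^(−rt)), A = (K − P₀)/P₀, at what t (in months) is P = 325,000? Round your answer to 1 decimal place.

t ≈ 50.6 months

A = (385000 − 8530)/8530 = 44.13482
325000 = 385000/(1 + 44.13482·e^(−0.1083t)) → 1 + 44.13482·e^(−0.1083t) = 1.18462
e^(−0.1083t) = 0.004183 → t = ln(239.0636)/0.1083 = 5.47673/0.1083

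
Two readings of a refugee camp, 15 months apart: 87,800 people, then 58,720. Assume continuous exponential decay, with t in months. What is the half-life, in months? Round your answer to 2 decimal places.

r = ln(58720/87800) / 15 = ln(0.66879) / 15 ≈ -0.026819 per month
half-life = ln 2 / |r| = 0.69315 / 0.026819

half-life ≈ 25.85 months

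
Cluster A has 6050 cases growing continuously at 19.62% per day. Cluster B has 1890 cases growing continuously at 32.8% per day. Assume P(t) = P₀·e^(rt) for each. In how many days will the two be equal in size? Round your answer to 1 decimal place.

6050·e^(0.1962t) = 1890·e^(0.328t)
6050/1890 = e^((0.328 − 0.1962)t) → ln(3.20106) = 0.1318·t
t = 1.16348 / 0.1318

t ≈ 8.8 days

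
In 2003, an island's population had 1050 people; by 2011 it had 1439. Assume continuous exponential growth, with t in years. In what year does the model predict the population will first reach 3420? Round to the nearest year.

r = ln(1439/1050) / 8 = 0.31516/8 ≈ 0.039395 per year
t = ln(3420/1050) / r = 1.18085/0.039395 ≈ 29.97 years after 2003

year 2033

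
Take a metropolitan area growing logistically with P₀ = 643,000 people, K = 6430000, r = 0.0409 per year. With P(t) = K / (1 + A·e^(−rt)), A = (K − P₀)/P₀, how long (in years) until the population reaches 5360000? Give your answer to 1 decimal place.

t ≈ 93.1 years

A = (6430000 − 643000)/643000 = 9
5360000 = 6430000/(1 + 9·e^(−0.0409t)) → 1 + 9·e^(−0.0409t) = 1.19963
e^(−0.0409t) = 0.022181 → t = ln(45.08411)/0.0409 = 3.80853/0.0409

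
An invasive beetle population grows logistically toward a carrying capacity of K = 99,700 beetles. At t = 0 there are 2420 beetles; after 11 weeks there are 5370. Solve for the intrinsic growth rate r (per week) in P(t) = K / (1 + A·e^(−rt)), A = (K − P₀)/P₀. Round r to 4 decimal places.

A = (99700 − 2420)/2420 = 40.19835
5370 = 99700/(1 + 40.19835·e^(−r·11)) → e^(−11r) = (18.56611 − 1)/40.19835 = 0.436986
r = −ln(0.436986)/11 = 0.82785/11

r ≈ 0.0753 per week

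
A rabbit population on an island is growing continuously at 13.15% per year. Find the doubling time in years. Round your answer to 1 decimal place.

doubling time = ln(2) / |r| = 0.69315 / 0.1315

doubling time ≈ 5.3 years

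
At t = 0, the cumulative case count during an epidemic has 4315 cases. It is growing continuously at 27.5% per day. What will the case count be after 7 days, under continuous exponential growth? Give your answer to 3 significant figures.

≈ 29,600 cases

P(7) = 4315 · e^(0.275·7) = 4315 · e^(1.925)
= 4315 · 6.85515 ≈ 29579.97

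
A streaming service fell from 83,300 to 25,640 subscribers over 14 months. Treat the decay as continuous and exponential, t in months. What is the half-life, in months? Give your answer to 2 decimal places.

r = ln(25640/83300) / 14 = ln(0.3078) / 14 ≈ -0.084164 per month
half-life = ln 2 / |r| = 0.69315 / 0.084164

half-life ≈ 8.24 months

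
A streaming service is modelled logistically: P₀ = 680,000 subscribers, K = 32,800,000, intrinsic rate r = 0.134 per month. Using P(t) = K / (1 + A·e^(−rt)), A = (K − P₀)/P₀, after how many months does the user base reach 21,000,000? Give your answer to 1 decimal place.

t ≈ 33.1 months

A = (32800000 − 680000)/680000 = 47.23529
21000000 = 32800000/(1 + 47.23529·e^(−0.134t)) → 1 + 47.23529·e^(−0.134t) = 1.5619
e^(−0.134t) = 0.011896 → t = ln(84.06281)/0.134 = 4.43156/0.134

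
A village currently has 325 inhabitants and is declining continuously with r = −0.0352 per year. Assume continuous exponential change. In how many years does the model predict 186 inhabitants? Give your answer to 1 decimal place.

186 = 325 · e^(-0.0352·t)
t = ln(186/325) / -0.0352 = ln(0.57231) / -0.0352 = -0.55808 / -0.0352

t ≈ 15.9 years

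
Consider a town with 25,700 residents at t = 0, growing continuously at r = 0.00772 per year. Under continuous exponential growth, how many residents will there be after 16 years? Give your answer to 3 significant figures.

P(16) = 25700 · e^(0.00772·16) = 25700 · e^(0.12352)
= 25700 · 1.13147 ≈ 29078.85

≈ 29,100 residents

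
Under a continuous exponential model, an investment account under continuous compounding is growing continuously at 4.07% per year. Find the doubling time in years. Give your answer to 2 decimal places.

doubling time ≈ 17.03 years

doubling time = ln(2) / |r| = 0.69315 / 0.0407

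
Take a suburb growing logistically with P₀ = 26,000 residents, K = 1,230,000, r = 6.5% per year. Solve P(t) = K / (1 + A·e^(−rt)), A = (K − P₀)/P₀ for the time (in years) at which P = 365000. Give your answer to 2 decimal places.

t ≈ 45.73 years

A = (1230000 − 26000)/26000 = 46.30769
365000 = 1230000/(1 + 46.30769·e^(−0.065t)) → 1 + 46.30769·e^(−0.065t) = 3.36986
e^(−0.065t) = 0.051176 → t = ln(19.54024)/0.065 = 2.97248/0.065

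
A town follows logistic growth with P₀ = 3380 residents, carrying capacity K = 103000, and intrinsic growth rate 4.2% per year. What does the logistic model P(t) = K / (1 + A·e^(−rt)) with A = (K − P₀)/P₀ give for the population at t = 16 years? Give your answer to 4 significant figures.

≈ 6,417 residents

A = (103000 − 3380)/3380 = 29.47337
P(16) = 103000 / (1 + 29.47337·e^(−0.042·16)) = 103000 / (1 + 29.47337·0.510686)
= 103000 / 16.05164 ≈ 6416.79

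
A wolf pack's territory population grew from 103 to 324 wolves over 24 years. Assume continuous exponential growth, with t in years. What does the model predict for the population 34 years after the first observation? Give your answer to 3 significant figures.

r = ln(324/103) / 24 ≈ 0.047751 per year
P(34) = 103 · e^(0.047751·34) = 103 · 5.07091 ≈ 522.3

≈ 522 wolves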